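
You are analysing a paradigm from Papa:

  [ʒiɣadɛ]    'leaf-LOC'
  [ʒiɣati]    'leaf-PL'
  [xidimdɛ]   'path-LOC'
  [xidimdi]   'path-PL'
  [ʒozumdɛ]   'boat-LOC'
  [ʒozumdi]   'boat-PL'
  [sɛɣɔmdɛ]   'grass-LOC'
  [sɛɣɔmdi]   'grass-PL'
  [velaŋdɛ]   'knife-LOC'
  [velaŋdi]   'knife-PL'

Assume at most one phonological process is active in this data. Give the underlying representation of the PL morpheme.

The PL suffix surfaces as [-di] and [-ti], depending on the final segment of the stem.
By contrast the LOC suffix keeps its initial [d] throughout — that segment must be underlying.
So the underlying form is /-ti/, and voiceless stops become voiced after a nasal.

/-ti/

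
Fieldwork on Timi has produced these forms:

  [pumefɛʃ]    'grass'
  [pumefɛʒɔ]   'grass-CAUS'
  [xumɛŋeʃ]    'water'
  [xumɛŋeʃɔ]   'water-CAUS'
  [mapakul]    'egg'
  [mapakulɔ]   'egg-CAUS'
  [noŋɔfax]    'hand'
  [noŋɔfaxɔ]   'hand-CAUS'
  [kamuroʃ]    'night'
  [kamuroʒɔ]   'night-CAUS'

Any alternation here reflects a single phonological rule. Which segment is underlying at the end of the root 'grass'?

/ʒ/

The root 'grass' surfaces as [pumefɛʃ] and [pumefɛʒɔ], with a stem-final [ʃ] ~ [ʒ] alternation.
Compare 'water', with invariant [ʃ] in [xumɛŋeʃ] and [xumɛŋeʃɔ]: an analysis with underlying /ʃ/ and a rule producing [ʒ] before the CAUS suffix would wrongly predict alternation here too.
So /ʒ/ is underlying, and a rule of word-final obstruent devoicing — voiced obstruents become voiceless word-finally — gives [ʃ].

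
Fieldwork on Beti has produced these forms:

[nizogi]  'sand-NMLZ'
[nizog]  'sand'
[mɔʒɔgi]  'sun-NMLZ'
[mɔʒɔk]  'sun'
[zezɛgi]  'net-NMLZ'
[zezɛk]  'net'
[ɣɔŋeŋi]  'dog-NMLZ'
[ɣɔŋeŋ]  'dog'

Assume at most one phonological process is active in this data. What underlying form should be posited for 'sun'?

The stem for 'sun' ends in [g] in [mɔʒɔgi] but [k] in [mɔʒɔk].
But 'sand' keeps [g] in both environments ([nizogi], [nizog]), so there is no rule changing /g/ to [k] in isolation.
The underlying segment must be /k/; voiceless stops become voiced between vowels, yielding [g] there.

/mɔʒɔk/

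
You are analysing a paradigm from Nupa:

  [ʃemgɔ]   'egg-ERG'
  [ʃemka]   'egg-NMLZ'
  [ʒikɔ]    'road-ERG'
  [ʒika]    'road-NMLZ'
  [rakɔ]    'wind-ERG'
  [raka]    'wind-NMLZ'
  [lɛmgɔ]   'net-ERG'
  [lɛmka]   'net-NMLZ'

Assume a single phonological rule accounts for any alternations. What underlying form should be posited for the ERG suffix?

The ERG morpheme has two allomorphs, [-gɔ] and [-kɔ].
The NMLZ suffix, which begins with [k], is invariant after every stem; so [k] is not altered by any rule here.
So the underlying form is /-gɔ/, and voiced stops become voiceless after a vowel.

/-gɔ/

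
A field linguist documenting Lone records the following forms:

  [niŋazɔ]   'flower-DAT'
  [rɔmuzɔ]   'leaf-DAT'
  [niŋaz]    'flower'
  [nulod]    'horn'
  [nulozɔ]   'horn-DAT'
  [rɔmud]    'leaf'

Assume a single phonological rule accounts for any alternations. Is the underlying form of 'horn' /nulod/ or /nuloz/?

The root 'horn' surfaces as [nulozɔ] and [nulod], with a stem-final [z] ~ [d] alternation.
If /z/ were underlying and a rule turned it into [d] in isolation, 'flower' would also alternate; but it has [z] in both [niŋazɔ] and [niŋaz].
Therefore /d/ is basic and [z] is derived by intervocalic spirantization (voiced stops become fricatives between vowels).

/nulod/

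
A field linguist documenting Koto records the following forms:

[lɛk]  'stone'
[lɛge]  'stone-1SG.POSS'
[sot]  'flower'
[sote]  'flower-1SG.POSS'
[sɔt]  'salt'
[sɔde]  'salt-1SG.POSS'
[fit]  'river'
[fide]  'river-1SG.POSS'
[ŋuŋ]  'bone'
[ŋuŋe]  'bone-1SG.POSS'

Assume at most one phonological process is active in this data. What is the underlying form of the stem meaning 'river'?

/fid/

The root 'river' surfaces as [fit] and [fide], with a stem-final [t] ~ [d] alternation.
Compare 'flower', with invariant [t] in [sot] and [sote]: an analysis with underlying /t/ and a rule producing [d] before the 1SG.POSS suffix would wrongly predict alternation here too.
The alternation reflects word-final obstruent devoicing: voiced obstruents become voiceless word-finally. /d/ is underlying.
The underlying form of 'river' is therefore /fid/.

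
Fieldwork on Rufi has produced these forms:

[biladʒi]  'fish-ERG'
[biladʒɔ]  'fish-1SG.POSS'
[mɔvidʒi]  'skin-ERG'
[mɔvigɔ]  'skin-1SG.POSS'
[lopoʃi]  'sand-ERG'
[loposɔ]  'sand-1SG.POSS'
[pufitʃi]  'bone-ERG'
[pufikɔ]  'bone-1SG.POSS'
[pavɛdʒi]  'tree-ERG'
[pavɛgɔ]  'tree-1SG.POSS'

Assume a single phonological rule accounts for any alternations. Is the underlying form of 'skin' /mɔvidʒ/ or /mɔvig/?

The root 'skin' surfaces as [mɔvidʒi] and [mɔvigɔ], with a stem-final [dʒ] ~ [g] alternation.
The stem 'fish' ([biladʒi], [biladʒɔ]) shows [dʒ] unchanged in both environments, so [dʒ] cannot be basic with [g] derived before the 1SG.POSS suffix.
The alternation reflects palatalization before a front vowel: /k/, /g/ and /s/ become palato-alveolar [tʃ], [dʒ] and [ʃ] before a front vowel. /g/ is underlying.

/mɔvig/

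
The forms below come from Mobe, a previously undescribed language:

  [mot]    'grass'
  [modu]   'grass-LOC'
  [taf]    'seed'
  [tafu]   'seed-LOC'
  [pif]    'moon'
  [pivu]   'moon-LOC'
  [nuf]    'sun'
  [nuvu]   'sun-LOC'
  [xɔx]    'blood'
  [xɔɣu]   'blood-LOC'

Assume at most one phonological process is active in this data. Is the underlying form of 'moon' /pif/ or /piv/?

In [pif] and [pivu] the final segment of 'moon' alternates: [f] ~ [v].
If /f/ were underlying and a rule turned it into [v] before the LOC suffix, 'seed' would also alternate; but it has [f] in both [taf] and [tafu].
So /v/ is underlying, and a rule of word-final obstruent devoicing — voiced obstruents become voiceless word-finally — gives [f].

/piv/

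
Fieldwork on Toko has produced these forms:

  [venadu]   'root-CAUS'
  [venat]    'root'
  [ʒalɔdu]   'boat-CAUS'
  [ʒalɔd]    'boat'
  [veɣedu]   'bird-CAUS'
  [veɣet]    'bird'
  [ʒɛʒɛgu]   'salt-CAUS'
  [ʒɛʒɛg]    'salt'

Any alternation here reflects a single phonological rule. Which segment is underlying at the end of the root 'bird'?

In [veɣedu] and [veɣet] the final segment of 'bird' alternates: [d] ~ [t].
If /d/ were underlying and a rule turned it into [t] in isolation, 'boat' would also alternate; but it has [d] in both [ʒalɔdu] and [ʒalɔd].
Therefore /t/ is basic and [d] is derived by intervocalic voicing (voiceless stops become voiced between vowels).

/t/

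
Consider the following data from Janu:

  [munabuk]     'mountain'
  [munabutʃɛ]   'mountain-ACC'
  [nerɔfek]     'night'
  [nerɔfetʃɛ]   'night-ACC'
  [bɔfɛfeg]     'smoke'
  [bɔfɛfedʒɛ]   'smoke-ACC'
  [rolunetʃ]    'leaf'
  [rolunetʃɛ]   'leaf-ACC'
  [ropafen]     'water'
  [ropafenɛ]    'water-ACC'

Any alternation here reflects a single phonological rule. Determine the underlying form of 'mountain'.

The stem for 'mountain' ends in [k] in [munabuk] but [tʃ] in [munabutʃɛ].
But 'leaf' keeps [tʃ] in both environments ([rolunetʃ], [rolunetʃɛ]), so there is no rule changing /tʃ/ to [k] in isolation.
The underlying segment must be /k/; /k/ and /g/ become palato-alveolar [tʃ] and [dʒ] before a front vowel, yielding [tʃ] there.
Hence 'mountain' is /munabuk/ underlyingly.

/munabuk/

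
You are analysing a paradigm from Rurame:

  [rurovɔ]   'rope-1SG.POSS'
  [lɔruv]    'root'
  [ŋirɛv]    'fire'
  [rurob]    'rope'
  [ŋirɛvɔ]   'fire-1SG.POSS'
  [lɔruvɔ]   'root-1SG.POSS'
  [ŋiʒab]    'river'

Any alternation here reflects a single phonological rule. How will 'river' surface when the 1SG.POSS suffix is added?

[ŋiʒavɔ]

In [rurob] and [rurovɔ] the final segment of 'rope' alternates: [b] ~ [v].
If /v/ were underlying and a rule turned it into [b] in isolation, 'fire' would also alternate; but it has [v] in both [ŋirɛv] and [ŋirɛvɔ].
So /b/ is underlying, and a rule of intervocalic spirantization — voiced stops become fricatives between vowels — gives [v].
From [ŋiʒab] the stem 'river' is /ŋiʒab/; between vowels this yields [ŋiʒavɔ].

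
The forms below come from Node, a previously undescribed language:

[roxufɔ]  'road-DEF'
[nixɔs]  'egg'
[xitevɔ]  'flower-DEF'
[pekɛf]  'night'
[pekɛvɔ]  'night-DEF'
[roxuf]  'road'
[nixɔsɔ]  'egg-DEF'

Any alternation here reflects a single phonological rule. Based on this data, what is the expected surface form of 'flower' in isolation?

The stem for 'night' ends in [v] in [pekɛvɔ] but [f] in [pekɛf].
Compare 'road', with invariant [f] in [roxufɔ] and [roxuf]: an analysis with underlying /f/ and a rule producing [v] before the DEF suffix would wrongly predict alternation here too.
So /v/ is underlying, and a rule of word-final obstruent devoicing — voiced obstruents become voiceless word-finally — gives [f].
From [xitevɔ] the stem 'flower' is /xitev/; word-finally this yields [xitef].

[xitef]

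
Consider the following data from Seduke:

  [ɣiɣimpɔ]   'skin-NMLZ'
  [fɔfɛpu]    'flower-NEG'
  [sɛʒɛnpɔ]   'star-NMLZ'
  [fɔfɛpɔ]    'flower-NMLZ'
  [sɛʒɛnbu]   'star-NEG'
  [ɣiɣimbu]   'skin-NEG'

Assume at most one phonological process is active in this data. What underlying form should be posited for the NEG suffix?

The NEG suffix surfaces as [-bu] and [-pu], depending on the final segment of the stem.
The NMLZ suffix, which begins with [p], is invariant after every stem; so [p] is not altered by any rule here.
So the underlying form is /-bu/, and voiced stops become voiceless after a vowel.

/-bu/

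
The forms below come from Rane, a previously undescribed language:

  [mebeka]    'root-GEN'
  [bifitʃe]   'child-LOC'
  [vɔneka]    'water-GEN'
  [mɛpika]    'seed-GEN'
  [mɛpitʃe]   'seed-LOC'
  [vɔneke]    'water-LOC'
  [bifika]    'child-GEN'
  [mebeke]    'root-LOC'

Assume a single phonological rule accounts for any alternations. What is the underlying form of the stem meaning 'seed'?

The root 'seed' surfaces as [mɛpitʃe] and [mɛpika], with a stem-final [tʃ] ~ [k] alternation.
But 'root' keeps [k] in both environments ([mebeke], [mebeka]), so there is no rule changing /k/ to [tʃ] before the LOC suffix.
The alternation reflects depalatalization: palato-alveolar /tʃ/ becomes [k] when no front vowel follows. /tʃ/ is underlying.
The underlying form of 'seed' is therefore /mɛpitʃ/.

/mɛpitʃ/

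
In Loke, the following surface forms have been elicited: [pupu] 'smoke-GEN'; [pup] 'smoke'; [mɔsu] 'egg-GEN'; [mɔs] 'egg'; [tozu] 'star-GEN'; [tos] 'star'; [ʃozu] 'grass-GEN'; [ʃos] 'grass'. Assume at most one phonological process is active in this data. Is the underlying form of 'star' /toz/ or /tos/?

In [tozu] and [tos] the final segment of 'star' alternates: [z] ~ [s].
Compare 'egg', with invariant [s] in [mɔsu] and [mɔs]: an analysis with underlying /s/ and a rule producing [z] before the GEN suffix would wrongly predict alternation here too.
Therefore /z/ is basic and [s] is derived by word-final obstruent devoicing (voiced obstruents become voiceless word-finally).

/toz/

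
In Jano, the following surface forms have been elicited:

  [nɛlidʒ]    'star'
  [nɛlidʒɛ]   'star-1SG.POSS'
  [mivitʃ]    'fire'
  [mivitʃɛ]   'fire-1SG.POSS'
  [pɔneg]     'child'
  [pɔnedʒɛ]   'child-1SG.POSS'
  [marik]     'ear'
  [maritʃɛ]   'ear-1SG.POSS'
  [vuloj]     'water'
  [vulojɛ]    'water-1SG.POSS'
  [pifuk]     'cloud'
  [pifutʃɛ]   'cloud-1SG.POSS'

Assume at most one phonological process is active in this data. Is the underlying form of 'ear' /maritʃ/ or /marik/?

/marik/

The root 'ear' surfaces as [marik] and [maritʃɛ], with a stem-final [k] ~ [tʃ] alternation.
If /tʃ/ were underlying and a rule turned it into [k] in isolation, 'fire' would also alternate; but it has [tʃ] in both [mivitʃ] and [mivitʃɛ].
So /k/ is underlying, and a rule of palatalization before a front vowel — /k/ and /g/ become palato-alveolar [tʃ] and [dʒ] before a front vowel — gives [tʃ].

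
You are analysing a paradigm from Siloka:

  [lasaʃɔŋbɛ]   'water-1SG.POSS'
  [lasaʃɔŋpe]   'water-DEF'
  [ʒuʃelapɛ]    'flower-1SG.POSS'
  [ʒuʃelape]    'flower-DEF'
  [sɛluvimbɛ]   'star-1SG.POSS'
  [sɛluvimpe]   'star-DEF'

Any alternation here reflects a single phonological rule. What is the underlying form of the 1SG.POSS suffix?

/-bɛ/

The 1SG.POSS suffix surfaces as [-bɛ] and [-pɛ], depending on the final segment of the stem.
The DEF suffix, which begins with [p], is invariant after every stem; so [p] is not altered by any rule here.
So the underlying form is /-bɛ/, and voiced stops become voiceless after a vowel.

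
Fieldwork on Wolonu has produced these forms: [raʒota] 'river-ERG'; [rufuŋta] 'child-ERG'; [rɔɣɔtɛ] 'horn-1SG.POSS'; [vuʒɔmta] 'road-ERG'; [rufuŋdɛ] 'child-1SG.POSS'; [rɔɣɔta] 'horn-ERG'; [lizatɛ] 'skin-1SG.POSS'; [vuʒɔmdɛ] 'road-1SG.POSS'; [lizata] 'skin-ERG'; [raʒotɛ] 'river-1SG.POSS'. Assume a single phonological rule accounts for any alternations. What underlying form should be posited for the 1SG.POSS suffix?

The 1SG.POSS suffix surfaces as [-dɛ] and [-tɛ], depending on the final segment of the stem.
By contrast the ERG suffix keeps its initial [t] throughout — that segment must be underlying.
The 1SG.POSS suffix is therefore /-dɛ/ underlyingly, with post-vocalic devoicing: voiced stops become voiceless after a vowel.

/-dɛ/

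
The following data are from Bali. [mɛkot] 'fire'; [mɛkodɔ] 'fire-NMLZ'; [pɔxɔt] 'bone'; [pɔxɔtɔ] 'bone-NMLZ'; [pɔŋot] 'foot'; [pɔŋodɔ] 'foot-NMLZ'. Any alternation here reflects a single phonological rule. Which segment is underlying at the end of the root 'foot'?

The stem for 'foot' ends in [t] in [pɔŋot] but [d] in [pɔŋodɔ].
The stem 'bone' ([pɔxɔt], [pɔxɔtɔ]) shows [t] unchanged in both environments, so [t] cannot be basic with [d] derived before the NMLZ suffix.
So /d/ is underlying, and a rule of word-final obstruent devoicing — voiced obstruents become voiceless word-finally — gives [t].

/d/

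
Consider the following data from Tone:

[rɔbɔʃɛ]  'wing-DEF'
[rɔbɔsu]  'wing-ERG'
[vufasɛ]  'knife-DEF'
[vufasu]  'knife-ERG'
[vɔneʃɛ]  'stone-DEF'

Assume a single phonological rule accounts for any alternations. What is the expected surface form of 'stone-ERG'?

[vɔnesu]

'wing' shows [ʃ] ~ [s] at the end of the stem ([rɔbɔʃɛ] vs [rɔbɔsu]).
Compare 'knife', with invariant [s] in [vufasɛ] and [vufasu]: an analysis with underlying /s/ and a rule producing [ʃ] before the DEF suffix would wrongly predict alternation here too.
The alternation reflects depalatalization: palato-alveolar /ʃ/ becomes [s] when no front vowel follows. /ʃ/ is underlying.
From [vɔneʃɛ] the stem 'stone' is /vɔneʃ/; when no front vowel follows this yields [vɔnesu].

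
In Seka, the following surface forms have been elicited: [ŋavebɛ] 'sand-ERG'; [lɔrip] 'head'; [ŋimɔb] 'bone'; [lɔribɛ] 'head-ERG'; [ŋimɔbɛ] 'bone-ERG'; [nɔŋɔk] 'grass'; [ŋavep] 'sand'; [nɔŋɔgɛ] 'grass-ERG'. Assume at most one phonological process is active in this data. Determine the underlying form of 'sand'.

/ŋavep/

The root 'sand' surfaces as [ŋavep] and [ŋavebɛ], with a stem-final [p] ~ [b] alternation.
The stem 'bone' ([ŋimɔb], [ŋimɔbɛ]) shows [b] unchanged in both environments, so [b] cannot be basic with [p] derived in isolation.
Therefore /p/ is basic and [b] is derived by intervocalic voicing (voiceless stops become voiced between vowels).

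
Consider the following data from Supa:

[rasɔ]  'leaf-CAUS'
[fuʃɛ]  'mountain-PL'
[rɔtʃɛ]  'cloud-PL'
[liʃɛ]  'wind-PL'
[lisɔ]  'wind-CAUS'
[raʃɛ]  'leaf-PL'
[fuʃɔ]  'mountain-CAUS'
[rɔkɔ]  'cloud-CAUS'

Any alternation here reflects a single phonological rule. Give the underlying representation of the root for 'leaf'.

The root 'leaf' surfaces as [rasɔ] and [raʃɛ], with a stem-final [s] ~ [ʃ] alternation.
Compare 'mountain', with invariant [ʃ] in [fuʃɔ] and [fuʃɛ]: an analysis with underlying /ʃ/ and a rule producing [s] before the CAUS suffix would wrongly predict alternation here too.
The alternation reflects palatalization before a front vowel: /k/ and /s/ become palato-alveolar [tʃ] and [ʃ] before a front vowel. /s/ is underlying.
The underlying form of 'leaf' is therefore /ras/.

/ras/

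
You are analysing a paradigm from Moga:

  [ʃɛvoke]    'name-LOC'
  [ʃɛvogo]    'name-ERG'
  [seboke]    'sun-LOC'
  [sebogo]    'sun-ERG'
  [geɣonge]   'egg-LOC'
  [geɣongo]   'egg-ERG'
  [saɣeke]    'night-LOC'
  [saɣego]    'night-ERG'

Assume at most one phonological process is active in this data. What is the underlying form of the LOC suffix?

/-ke/

The LOC suffix surfaces as [-ge] and [-ke], depending on the final segment of the stem.
By contrast the ERG suffix keeps its initial [g] throughout — that segment must be underlying.
So the underlying form is /-ke/, and voiceless stops become voiced after a nasal.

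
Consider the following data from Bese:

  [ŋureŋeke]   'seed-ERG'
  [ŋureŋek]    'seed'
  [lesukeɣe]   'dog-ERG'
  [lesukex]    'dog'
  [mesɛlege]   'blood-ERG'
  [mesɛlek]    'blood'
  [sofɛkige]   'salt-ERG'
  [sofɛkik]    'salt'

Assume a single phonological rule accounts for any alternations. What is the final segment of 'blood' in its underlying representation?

The root 'blood' surfaces as [mesɛlege] and [mesɛlek], with a stem-final [g] ~ [k] alternation.
But 'seed' keeps [k] in both environments ([ŋureŋeke], [ŋureŋek]), so there is no rule changing /k/ to [g] before the ERG suffix.
Therefore /g/ is basic and [k] is derived by word-final obstruent devoicing (voiced obstruents become voiceless word-finally).

/g/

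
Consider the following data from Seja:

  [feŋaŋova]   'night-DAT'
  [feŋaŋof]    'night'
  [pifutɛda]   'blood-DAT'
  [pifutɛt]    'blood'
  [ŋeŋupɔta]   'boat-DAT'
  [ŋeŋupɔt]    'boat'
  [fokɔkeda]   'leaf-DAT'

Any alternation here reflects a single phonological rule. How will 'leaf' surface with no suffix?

The stem for 'blood' ends in [d] in [pifutɛda] but [t] in [pifutɛt].
Compare 'boat', with invariant [t] in [ŋeŋupɔta] and [ŋeŋupɔt]: an analysis with underlying /t/ and a rule producing [d] before the DAT suffix would wrongly predict alternation here too.
The underlying segment must be /d/; voiced obstruents become voiceless word-finally, yielding [t] there.
From [fokɔkeda] the stem 'leaf' is /fokɔked/; word-finally this yields [fokɔket].

[fokɔket]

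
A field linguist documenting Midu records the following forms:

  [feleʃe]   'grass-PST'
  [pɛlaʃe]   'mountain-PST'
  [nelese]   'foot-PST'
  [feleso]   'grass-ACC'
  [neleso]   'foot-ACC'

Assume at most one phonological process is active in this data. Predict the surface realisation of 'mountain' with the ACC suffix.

[pɛlaso]

In [feleʃe] and [feleso] the final segment of 'grass' alternates: [ʃ] ~ [s].
But 'foot' keeps [s] in both environments ([nelese], [neleso]), so there is no rule changing /s/ to [ʃ] before the PST suffix.
Therefore /ʃ/ is basic and [s] is derived by depalatalization (palato-alveolar /ʃ/ becomes [s] when no front vowel follows).
From [pɛlaʃe] the stem 'mountain' is /pɛlaʃ/; when no front vowel follows this yields [pɛlaso].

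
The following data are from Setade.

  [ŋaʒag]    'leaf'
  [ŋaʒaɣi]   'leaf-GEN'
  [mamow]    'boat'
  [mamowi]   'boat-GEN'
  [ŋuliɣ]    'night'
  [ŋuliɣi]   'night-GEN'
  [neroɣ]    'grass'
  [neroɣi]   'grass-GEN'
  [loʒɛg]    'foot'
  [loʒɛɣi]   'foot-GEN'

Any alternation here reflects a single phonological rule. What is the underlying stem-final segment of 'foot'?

/g/

'foot' shows [g] ~ [ɣ] at the end of the stem ([loʒɛg] vs [loʒɛɣi]).
Compare 'grass', with invariant [ɣ] in [neroɣ] and [neroɣi]: an analysis with underlying /ɣ/ and a rule producing [g] in isolation would wrongly predict alternation here too.
Therefore /g/ is basic and [ɣ] is derived by intervocalic spirantization (voiced stops become fricatives between vowels).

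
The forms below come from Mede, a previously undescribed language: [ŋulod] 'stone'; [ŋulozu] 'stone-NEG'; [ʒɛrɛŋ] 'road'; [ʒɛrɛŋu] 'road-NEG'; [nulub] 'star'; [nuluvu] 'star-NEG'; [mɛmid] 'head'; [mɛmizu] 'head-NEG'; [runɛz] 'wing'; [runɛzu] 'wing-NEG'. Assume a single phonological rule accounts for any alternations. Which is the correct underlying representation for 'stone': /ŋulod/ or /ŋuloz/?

/ŋulod/

The stem for 'stone' ends in [d] in [ŋulod] but [z] in [ŋulozu].
But 'wing' keeps [z] in both environments ([runɛz], [runɛzu]), so there is no rule changing /z/ to [d] in isolation.
The alternation reflects intervocalic spirantization: voiced stops become fricatives between vowels. /d/ is underlying.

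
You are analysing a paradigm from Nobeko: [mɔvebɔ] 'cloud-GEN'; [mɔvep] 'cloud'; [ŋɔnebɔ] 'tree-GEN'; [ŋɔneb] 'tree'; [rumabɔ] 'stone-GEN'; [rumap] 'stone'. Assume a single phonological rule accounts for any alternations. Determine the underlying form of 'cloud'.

/mɔvep/

The stem for 'cloud' ends in [b] in [mɔvebɔ] but [p] in [mɔvep].
Compare 'tree', with invariant [b] in [ŋɔnebɔ] and [ŋɔneb]: an analysis with underlying /b/ and a rule producing [p] in isolation would wrongly predict alternation here too.
The underlying segment must be /p/; voiceless stops become voiced between vowels, yielding [b] there.
So 'cloud' = /mɔvep/.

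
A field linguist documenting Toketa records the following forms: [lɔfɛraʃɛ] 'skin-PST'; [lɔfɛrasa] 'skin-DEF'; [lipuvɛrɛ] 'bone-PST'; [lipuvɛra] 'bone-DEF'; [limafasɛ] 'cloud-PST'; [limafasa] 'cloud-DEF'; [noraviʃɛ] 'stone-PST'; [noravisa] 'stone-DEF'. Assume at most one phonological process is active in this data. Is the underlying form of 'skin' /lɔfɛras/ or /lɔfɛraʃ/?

In [lɔfɛraʃɛ] and [lɔfɛrasa] the final segment of 'skin' alternates: [ʃ] ~ [s].
Compare 'cloud', with invariant [s] in [limafasɛ] and [limafasa]: an analysis with underlying /s/ and a rule producing [ʃ] before the PST suffix would wrongly predict alternation here too.
The underlying segment must be /ʃ/; palato-alveolar /ʃ/ becomes [s] when no front vowel follows, yielding [s] there.

/lɔfɛraʃ/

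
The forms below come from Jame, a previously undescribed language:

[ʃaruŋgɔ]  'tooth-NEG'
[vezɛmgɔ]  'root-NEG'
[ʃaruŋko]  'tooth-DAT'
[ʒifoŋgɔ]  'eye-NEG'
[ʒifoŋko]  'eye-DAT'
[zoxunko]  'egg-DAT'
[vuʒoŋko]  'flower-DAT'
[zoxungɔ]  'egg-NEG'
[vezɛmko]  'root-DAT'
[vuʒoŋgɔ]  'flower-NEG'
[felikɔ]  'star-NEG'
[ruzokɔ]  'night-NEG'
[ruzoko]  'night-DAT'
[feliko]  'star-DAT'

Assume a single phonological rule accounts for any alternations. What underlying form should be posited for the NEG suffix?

/-gɔ/

The NEG suffix surfaces as [-gɔ] and [-kɔ], depending on the final segment of the stem.
By contrast the DAT suffix keeps its initial [k] throughout — that segment must be underlying.
The NEG suffix is therefore /-gɔ/ underlyingly, with post-vocalic devoicing: voiced stops become voiceless after a vowel.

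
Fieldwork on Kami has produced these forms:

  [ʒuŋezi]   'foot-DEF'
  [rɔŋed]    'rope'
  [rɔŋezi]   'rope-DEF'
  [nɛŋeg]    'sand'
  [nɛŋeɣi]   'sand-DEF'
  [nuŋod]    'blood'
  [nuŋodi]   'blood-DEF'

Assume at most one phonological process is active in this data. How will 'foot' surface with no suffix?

The stem for 'rope' ends in [d] in [rɔŋed] but [z] in [rɔŋezi].
If /d/ were underlying and a rule turned it into [z] before the DEF suffix, 'blood' would also alternate; but it has [d] in both [nuŋod] and [nuŋodi].
Therefore /z/ is basic and [d] is derived by word-final hardening (voiced fricatives become stops word-finally).
From [ʒuŋezi] the stem 'foot' is /ʒuŋez/; word-finally this yields [ʒuŋed].

[ʒuŋed]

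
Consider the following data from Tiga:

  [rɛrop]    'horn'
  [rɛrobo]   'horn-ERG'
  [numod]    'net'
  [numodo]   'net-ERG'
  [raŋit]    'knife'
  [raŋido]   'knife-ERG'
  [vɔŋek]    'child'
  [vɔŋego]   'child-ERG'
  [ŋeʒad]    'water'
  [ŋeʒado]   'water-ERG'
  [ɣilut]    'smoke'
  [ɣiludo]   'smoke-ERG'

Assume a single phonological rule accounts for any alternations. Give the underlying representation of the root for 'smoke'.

/ɣilut/

The stem for 'smoke' ends in [t] in [ɣilut] but [d] in [ɣiludo].
If /d/ were underlying and a rule turned it into [t] in isolation, 'water' would also alternate; but it has [d] in both [ŋeʒad] and [ŋeʒado].
Therefore /t/ is basic and [d] is derived by intervocalic voicing (voiceless stops become voiced between vowels).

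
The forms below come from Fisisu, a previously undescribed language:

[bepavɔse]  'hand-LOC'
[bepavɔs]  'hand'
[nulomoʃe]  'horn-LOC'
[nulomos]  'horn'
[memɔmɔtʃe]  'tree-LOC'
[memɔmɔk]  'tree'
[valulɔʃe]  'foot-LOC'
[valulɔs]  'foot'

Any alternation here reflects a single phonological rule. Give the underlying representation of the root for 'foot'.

In [valulɔʃe] and [valulɔs] the final segment of 'foot' alternates: [ʃ] ~ [s].
Compare 'hand', with invariant [s] in [bepavɔse] and [bepavɔs]: an analysis with underlying /s/ and a rule producing [ʃ] before the LOC suffix would wrongly predict alternation here too.
The alternation reflects depalatalization: palato-alveolar /tʃ/ and /ʃ/ become [k] and [s] when no front vowel follows. /ʃ/ is underlying.
The underlying form of 'foot' is therefore /valulɔʃ/.

/valulɔʃ/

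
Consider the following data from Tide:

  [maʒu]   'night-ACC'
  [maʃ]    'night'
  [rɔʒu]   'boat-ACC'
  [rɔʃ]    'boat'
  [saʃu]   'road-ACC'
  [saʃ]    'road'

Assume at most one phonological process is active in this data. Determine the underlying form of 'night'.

In [maʒu] and [maʃ] the final segment of 'night' alternates: [ʒ] ~ [ʃ].
If /ʃ/ were underlying and a rule turned it into [ʒ] before the ACC suffix, 'road' would also alternate; but it has [ʃ] in both [saʃu] and [saʃ].
The underlying segment must be /ʒ/; voiced obstruents become voiceless word-finally, yielding [ʃ] there.
The underlying form of 'night' is therefore /maʒ/.

/maʒ/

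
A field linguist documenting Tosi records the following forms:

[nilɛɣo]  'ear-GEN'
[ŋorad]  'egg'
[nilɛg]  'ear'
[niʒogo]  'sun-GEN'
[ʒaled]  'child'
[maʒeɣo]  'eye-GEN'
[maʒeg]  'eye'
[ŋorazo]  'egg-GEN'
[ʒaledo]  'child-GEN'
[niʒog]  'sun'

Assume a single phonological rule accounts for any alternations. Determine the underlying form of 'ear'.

/nilɛɣ/

The stem for 'ear' ends in [g] in [nilɛg] but [ɣ] in [nilɛɣo].
Compare 'sun', with invariant [g] in [niʒog] and [niʒogo]: an analysis with underlying /g/ and a rule producing [ɣ] before the GEN suffix would wrongly predict alternation here too.
So /ɣ/ is underlying, and a rule of word-final hardening — voiced fricatives become stops word-finally — gives [g].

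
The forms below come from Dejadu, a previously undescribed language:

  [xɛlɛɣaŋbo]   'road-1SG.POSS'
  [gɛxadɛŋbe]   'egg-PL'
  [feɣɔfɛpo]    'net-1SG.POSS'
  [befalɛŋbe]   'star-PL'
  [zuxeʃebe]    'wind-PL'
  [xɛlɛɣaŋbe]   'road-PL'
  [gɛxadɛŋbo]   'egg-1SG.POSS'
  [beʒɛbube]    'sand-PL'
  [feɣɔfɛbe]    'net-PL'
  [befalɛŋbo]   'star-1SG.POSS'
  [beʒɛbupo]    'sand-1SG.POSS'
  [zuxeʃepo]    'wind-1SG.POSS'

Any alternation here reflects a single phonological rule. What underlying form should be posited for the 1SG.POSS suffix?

The 1SG.POSS suffix surfaces as [-bo] and [-po], depending on the final segment of the stem.
The PL suffix, which begins with [b], is invariant after every stem; so [b] is not altered by any rule here.
The 1SG.POSS suffix is therefore /-po/ underlyingly, with post-nasal voicing: voiceless stops become voiced after a nasal.

/-po/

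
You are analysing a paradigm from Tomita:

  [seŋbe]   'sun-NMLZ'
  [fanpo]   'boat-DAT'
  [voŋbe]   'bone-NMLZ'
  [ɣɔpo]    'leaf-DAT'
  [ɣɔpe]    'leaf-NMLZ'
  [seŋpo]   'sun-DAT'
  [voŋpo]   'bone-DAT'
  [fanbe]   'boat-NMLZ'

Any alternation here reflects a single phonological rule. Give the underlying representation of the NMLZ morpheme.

/-be/

The NMLZ morpheme has two allomorphs, [-be] and [-pe].
The DAT suffix, which begins with [p], is invariant after every stem; so [p] is not altered by any rule here.
The NMLZ suffix is therefore /-be/ underlyingly, with post-vocalic devoicing: voiced stops become voiceless after a vowel.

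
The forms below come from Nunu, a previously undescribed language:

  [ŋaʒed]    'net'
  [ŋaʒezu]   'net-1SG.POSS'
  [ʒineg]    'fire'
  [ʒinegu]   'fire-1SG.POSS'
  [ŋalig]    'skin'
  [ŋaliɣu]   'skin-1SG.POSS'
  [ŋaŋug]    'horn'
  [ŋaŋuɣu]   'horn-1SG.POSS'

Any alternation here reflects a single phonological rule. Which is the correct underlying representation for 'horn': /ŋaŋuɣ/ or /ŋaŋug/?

/ŋaŋuɣ/

'horn' shows [g] ~ [ɣ] at the end of the stem ([ŋaŋug] vs [ŋaŋuɣu]).
But 'fire' keeps [g] in both environments ([ʒineg], [ʒinegu]), so there is no rule changing /g/ to [ɣ] before the 1SG.POSS suffix.
So /ɣ/ is underlying, and a rule of word-final hardening — voiced fricatives become stops word-finally — gives [g].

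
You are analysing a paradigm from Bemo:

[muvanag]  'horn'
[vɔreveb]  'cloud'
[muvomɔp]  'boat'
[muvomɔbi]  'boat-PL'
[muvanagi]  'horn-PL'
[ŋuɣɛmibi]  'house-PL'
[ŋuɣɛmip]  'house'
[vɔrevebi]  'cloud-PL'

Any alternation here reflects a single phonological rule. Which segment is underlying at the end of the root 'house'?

The stem for 'house' ends in [p] in [ŋuɣɛmip] but [b] in [ŋuɣɛmibi].
Compare 'cloud', with invariant [b] in [vɔreveb] and [vɔrevebi]: an analysis with underlying /b/ and a rule producing [p] in isolation would wrongly predict alternation here too.
So /p/ is underlying, and a rule of intervocalic voicing — voiceless stops become voiced between vowels — gives [b].

/p/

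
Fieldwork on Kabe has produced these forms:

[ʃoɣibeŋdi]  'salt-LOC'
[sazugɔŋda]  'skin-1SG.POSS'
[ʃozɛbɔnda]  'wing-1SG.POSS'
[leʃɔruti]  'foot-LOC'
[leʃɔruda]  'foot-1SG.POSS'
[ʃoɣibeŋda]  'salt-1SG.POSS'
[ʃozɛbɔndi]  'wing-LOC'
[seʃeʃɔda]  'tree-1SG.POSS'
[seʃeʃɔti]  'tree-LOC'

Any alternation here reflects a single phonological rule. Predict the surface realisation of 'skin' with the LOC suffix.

The LOC morpheme has two allomorphs, [-di] and [-ti].
By contrast the 1SG.POSS suffix keeps its initial [d] throughout — that segment must be underlying.
The LOC suffix is therefore /-ti/ underlyingly, with post-nasal voicing: voiceless stops become voiced after a nasal.
After 'skin', which ends in a nasal, the suffix surfaces as [-di], giving [sazugɔŋdi].

[sazugɔŋdi]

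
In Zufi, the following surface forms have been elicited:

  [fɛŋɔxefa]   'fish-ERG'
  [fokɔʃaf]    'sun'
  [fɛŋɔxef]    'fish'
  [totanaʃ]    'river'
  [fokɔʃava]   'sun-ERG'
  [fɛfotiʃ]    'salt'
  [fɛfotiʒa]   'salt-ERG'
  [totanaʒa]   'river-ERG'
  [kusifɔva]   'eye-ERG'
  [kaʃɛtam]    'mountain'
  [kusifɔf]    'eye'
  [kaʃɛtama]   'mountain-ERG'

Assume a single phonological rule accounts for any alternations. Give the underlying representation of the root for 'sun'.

/fokɔʃav/

'sun' shows [v] ~ [f] at the end of the stem ([fokɔʃava] vs [fokɔʃaf]).
Compare 'fish', with invariant [f] in [fɛŋɔxefa] and [fɛŋɔxef]: an analysis with underlying /f/ and a rule producing [v] before the ERG suffix would wrongly predict alternation here too.
So /v/ is underlying, and a rule of word-final obstruent devoicing — voiced obstruents become voiceless word-finally — gives [f].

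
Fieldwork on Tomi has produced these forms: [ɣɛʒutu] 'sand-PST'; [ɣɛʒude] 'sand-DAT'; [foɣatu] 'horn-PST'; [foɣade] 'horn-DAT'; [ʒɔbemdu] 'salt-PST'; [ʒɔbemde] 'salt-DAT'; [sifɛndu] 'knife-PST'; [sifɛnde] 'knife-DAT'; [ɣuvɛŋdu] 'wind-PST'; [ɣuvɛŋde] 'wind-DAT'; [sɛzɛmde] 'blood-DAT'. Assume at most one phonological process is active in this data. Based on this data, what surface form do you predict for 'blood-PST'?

The PST morpheme has two allomorphs, [-du] and [-tu].
By contrast the DAT suffix keeps its initial [d] throughout — that segment must be underlying.
The PST suffix is therefore /-tu/ underlyingly, with post-nasal voicing: voiceless stops become voiced after a nasal.
After 'blood', which ends in a nasal, the suffix surfaces as [-du], giving [sɛzɛmdu].

[sɛzɛmdu]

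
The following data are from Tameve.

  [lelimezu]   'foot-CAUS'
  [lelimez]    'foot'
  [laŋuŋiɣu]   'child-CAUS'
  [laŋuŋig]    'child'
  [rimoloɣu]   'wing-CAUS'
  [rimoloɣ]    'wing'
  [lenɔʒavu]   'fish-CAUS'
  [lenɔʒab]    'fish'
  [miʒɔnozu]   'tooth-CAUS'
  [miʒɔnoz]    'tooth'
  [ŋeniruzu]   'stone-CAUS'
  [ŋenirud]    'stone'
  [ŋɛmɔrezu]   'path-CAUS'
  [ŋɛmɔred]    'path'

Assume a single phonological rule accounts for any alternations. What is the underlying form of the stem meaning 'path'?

/ŋɛmɔred/

'path' shows [z] ~ [d] at the end of the stem ([ŋɛmɔrezu] vs [ŋɛmɔred]).
The stem 'tooth' ([miʒɔnozu], [miʒɔnoz]) shows [z] unchanged in both environments, so [z] cannot be basic with [d] derived in isolation.
The alternation reflects intervocalic spirantization: voiced stops become fricatives between vowels. /d/ is underlying.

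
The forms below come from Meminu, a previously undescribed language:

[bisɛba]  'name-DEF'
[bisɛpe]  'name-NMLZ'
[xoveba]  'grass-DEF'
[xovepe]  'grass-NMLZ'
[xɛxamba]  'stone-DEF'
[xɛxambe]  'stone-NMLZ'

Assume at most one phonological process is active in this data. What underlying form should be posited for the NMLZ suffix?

The NMLZ morpheme has two allomorphs, [-be] and [-pe].
The DEF suffix, which begins with [b], is invariant after every stem; so [b] is not altered by any rule here.
The NMLZ suffix is therefore /-pe/ underlyingly, with post-nasal voicing: voiceless stops become voiced after a nasal.

/-pe/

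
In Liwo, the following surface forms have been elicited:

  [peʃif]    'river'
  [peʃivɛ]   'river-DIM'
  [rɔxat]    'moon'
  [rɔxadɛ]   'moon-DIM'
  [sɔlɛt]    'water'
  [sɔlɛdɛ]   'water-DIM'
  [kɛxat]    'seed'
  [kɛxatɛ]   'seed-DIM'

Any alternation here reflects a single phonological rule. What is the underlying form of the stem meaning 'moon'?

The stem for 'moon' ends in [t] in [rɔxat] but [d] in [rɔxadɛ].
Compare 'seed', with invariant [t] in [kɛxat] and [kɛxatɛ]: an analysis with underlying /t/ and a rule producing [d] before the DIM suffix would wrongly predict alternation here too.
Therefore /d/ is basic and [t] is derived by word-final obstruent devoicing (voiced obstruents become voiceless word-finally).

/rɔxad/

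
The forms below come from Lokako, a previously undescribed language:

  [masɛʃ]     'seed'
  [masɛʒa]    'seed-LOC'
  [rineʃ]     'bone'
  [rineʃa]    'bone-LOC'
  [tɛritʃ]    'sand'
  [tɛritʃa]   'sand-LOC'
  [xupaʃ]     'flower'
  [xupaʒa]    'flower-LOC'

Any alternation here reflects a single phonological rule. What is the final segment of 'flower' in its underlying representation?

In [xupaʃ] and [xupaʒa] the final segment of 'flower' alternates: [ʃ] ~ [ʒ].
The stem 'bone' ([rineʃ], [rineʃa]) shows [ʃ] unchanged in both environments, so [ʃ] cannot be basic with [ʒ] derived before the LOC suffix.
So /ʒ/ is underlying, and a rule of word-final obstruent devoicing — voiced obstruents become voiceless word-finally — gives [ʃ].

/ʒ/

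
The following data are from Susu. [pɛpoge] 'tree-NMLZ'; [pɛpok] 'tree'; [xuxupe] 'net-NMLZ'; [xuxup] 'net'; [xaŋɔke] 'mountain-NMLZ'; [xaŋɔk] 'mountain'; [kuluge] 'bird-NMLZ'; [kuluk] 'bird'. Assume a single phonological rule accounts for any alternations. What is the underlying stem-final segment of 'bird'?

/g/

In [kuluge] and [kuluk] the final segment of 'bird' alternates: [g] ~ [k].
But 'mountain' keeps [k] in both environments ([xaŋɔke], [xaŋɔk]), so there is no rule changing /k/ to [g] before the NMLZ suffix.
The underlying segment must be /g/; voiced obstruents become voiceless word-finally, yielding [k] there.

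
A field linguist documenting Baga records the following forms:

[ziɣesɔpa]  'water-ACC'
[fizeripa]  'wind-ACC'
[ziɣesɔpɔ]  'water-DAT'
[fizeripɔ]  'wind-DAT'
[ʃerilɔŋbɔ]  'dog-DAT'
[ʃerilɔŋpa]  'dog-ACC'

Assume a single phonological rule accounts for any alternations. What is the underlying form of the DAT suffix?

/-bɔ/

The DAT morpheme has two allomorphs, [-bɔ] and [-pɔ].
By contrast the ACC suffix keeps its initial [p] throughout — that segment must be underlying.
So the underlying form is /-bɔ/, and voiced stops become voiceless after a vowel.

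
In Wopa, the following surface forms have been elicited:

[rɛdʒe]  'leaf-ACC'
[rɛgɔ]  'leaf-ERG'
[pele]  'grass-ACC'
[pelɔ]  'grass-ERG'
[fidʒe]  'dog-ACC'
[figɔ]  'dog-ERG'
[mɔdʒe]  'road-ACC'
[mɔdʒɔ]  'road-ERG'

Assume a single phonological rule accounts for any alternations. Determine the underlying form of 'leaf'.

The root 'leaf' surfaces as [rɛdʒe] and [rɛgɔ], with a stem-final [dʒ] ~ [g] alternation.
If /dʒ/ were underlying and a rule turned it into [g] before the ERG suffix, 'road' would also alternate; but it has [dʒ] in both [mɔdʒe] and [mɔdʒɔ].
The underlying segment must be /g/; /g/ becomes palato-alveolar [dʒ] before a front vowel, yielding [dʒ] there.
The underlying form of 'leaf' is therefore /rɛg/.

/rɛg/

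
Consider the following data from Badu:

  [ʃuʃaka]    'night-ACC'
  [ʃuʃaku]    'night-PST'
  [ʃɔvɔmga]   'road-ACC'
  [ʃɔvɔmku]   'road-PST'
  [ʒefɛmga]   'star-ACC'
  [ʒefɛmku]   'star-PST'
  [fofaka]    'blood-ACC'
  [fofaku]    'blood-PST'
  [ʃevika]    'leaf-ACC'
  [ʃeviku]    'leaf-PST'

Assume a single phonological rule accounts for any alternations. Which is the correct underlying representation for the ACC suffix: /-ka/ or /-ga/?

The ACC morpheme has two allomorphs, [-ga] and [-ka].
By contrast the PST suffix keeps its initial [k] throughout — that segment must be underlying.
So the underlying form is /-ga/, and voiced stops become voiceless after a vowel.

/-ga/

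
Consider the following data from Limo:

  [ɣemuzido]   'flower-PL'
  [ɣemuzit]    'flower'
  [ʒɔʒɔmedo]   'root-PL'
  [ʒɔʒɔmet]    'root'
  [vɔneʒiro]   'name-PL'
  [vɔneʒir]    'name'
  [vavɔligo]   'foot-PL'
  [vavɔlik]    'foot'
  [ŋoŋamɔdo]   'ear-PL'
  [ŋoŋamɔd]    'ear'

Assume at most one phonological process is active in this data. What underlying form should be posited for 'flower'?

/ɣemuzit/

The root 'flower' surfaces as [ɣemuzido] and [ɣemuzit], with a stem-final [d] ~ [t] alternation.
But 'ear' keeps [d] in both environments ([ŋoŋamɔdo], [ŋoŋamɔd]), so there is no rule changing /d/ to [t] in isolation.
The underlying segment must be /t/; voiceless stops become voiced between vowels, yielding [d] there.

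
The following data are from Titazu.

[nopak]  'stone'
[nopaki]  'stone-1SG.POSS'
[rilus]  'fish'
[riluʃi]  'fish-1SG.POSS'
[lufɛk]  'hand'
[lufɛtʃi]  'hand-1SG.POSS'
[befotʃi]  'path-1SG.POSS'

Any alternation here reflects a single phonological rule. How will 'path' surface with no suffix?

The stem for 'hand' ends in [k] in [lufɛk] but [tʃ] in [lufɛtʃi].
The stem 'stone' ([nopak], [nopaki]) shows [k] unchanged in both environments, so [k] cannot be basic with [tʃ] derived before the 1SG.POSS suffix.
The underlying segment must be /tʃ/; palato-alveolar /tʃ/ and /ʃ/ become [k] and [s] when no front vowel follows, yielding [k] there.
The one attested form of 'path', [befotʃi], shows underlying /befotʃ/. Applying the same rule when no front vowel follows gives [befok].

[befok]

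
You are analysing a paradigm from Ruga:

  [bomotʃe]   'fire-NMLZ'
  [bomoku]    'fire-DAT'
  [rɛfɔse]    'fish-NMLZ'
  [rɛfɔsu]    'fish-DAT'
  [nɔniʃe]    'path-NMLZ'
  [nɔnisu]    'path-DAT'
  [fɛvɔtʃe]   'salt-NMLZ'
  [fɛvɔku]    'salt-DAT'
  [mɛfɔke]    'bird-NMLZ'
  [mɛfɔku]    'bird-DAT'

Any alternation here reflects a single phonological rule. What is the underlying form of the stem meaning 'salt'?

/fɛvɔtʃ/

The root 'salt' surfaces as [fɛvɔtʃe] and [fɛvɔku], with a stem-final [tʃ] ~ [k] alternation.
Compare 'bird', with invariant [k] in [mɛfɔke] and [mɛfɔku]: an analysis with underlying /k/ and a rule producing [tʃ] before the NMLZ suffix would wrongly predict alternation here too.
Therefore /tʃ/ is basic and [k] is derived by depalatalization (palato-alveolar /tʃ/ and /ʃ/ become [k] and [s] when no front vowel follows).
So 'salt' = /fɛvɔtʃ/.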